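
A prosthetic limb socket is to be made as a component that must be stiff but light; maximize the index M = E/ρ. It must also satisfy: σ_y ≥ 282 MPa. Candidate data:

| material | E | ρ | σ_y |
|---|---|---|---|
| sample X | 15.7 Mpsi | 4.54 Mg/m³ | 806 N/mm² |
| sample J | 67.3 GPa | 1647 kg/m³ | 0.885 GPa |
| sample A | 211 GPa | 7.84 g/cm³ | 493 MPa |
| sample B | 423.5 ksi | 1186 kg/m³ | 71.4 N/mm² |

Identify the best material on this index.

sample J

Screen on constraints: σ_y ≥ 282 MPa. Survivors: sample X, sample J, sample A.
Putting every candidate on a common basis:
  sample X: E = 108.2 GPa, ρ = 4540 kg/m³
  sample J: E = 67.30 GPa, ρ = 1647 kg/m³
  sample A: E = 211.0 GPa, ρ = 7840 kg/m³
  sample J: M = 40.9 MN·m/kg
  sample A: M = 26.9 MN·m/kg
  sample X: M = 23.8 MN·m/kg
The maximum is for sample J.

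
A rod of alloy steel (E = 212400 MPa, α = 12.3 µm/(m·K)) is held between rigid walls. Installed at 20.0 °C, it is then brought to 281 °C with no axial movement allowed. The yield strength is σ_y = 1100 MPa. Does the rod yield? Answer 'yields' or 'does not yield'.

E = 212400 MPa = 212.4 GPa.
ΔT = 261.0 K. Constrained thermal stress σ = E·α·ΔT = 212.4×10³ MPa × 12.3×10⁻⁶ × 261.0 = 682 MPa (compressive).
Compare to σ_y = 1100 MPa: σ < σ_y, so it does not yield.

does not yield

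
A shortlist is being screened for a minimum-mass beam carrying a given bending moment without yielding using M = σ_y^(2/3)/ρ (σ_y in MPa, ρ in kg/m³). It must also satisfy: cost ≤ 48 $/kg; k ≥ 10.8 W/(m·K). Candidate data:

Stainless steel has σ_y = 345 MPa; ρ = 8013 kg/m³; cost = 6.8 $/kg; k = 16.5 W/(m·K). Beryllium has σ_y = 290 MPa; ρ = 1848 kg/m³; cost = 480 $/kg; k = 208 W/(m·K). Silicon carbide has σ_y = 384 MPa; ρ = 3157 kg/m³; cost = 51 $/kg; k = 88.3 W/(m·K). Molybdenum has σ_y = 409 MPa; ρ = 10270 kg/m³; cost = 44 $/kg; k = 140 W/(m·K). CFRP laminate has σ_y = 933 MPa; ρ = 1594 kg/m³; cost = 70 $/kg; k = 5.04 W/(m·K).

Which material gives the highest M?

stainless steel

Screen on constraints: cost ≤ 48 $/kg; k ≥ 10.8 W/(m·K). Survivors: stainless steel, molybdenum.
Evaluate M for each candidate:
  stainless steel: M = 6.14×10⁻³
  molybdenum: M = 5.37×10⁻³
Stainless steel ranks first.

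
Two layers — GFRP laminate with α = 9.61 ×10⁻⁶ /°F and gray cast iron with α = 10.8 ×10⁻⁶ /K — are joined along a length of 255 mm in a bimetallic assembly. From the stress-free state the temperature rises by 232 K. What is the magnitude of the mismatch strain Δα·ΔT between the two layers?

GFRP laminate: α = 9.61×10⁻⁶/°F × 9/5 = 17.3×10⁻⁶/K.
Δα = |17.3 − 10.8|×10⁻⁶/K = 6.50×10⁻⁶/K.
Mismatch strain = Δα·ΔT = 6.50×10⁻⁶ × 232.0 = 1.51×10⁻³.

1.51×10⁻³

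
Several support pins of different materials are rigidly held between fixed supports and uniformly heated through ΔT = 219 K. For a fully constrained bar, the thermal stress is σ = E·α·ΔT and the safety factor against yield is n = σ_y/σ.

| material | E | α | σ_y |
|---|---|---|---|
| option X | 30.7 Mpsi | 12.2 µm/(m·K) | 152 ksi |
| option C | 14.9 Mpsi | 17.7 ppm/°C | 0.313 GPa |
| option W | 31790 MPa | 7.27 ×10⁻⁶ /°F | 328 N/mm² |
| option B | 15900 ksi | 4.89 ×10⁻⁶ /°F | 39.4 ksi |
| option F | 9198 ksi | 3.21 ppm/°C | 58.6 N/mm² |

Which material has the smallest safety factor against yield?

Converting E to GPa, α to ×10⁻⁶/K, σ_y to MPa, then σ and n for each:
  option X: E = 211.7, α = 12.2, σ_y = 1048 → σ = 566 MPa, n = 1.85
  option C: E = 102.7, α = 17.7, σ_y = 313.0 → σ = 398 MPa, n = 0.786
  option W: E = 31.79, α = 13.1, σ_y = 328.0 → σ = 91.1 MPa, n = 3.60
  option B: E = 109.6, α = 8.80, σ_y = 271.7 → σ = 211 MPa, n = 1.29
  option F: E = 63.42, α = 3.21, σ_y = 58.60 → σ = 44.6 MPa, n = 1.31
The minimum is option C at n = 0.786.

option C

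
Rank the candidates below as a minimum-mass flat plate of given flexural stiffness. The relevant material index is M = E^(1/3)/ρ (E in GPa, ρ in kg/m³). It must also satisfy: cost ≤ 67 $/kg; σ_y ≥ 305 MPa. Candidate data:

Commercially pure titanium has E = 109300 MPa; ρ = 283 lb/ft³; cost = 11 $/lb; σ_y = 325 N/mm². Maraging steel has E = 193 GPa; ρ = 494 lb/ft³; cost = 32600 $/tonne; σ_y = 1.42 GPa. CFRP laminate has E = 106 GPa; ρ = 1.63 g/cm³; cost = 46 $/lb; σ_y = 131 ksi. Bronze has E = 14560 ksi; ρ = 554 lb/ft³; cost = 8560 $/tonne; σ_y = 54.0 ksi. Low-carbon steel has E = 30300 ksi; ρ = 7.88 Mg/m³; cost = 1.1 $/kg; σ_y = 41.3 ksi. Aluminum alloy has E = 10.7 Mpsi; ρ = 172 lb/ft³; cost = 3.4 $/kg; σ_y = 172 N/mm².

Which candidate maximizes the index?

commercially pure titanium

Screen on constraints: cost ≤ 67 $/kg; σ_y ≥ 305 MPa. Survivors: commercially pure titanium, maraging steel, bronze.
Normalizing units and computing the index:
  commercially pure titanium: E = 109.3 GPa, ρ = 4533 kg/m³
  maraging steel: E = 193.0 GPa, ρ = 7913 kg/m³
  bronze: E = 100.4 GPa, ρ = 8874 kg/m³
  commercially pure titanium: M = 1.05×10⁻³
  maraging steel: M = 0.730×10⁻³
  bronze: M = 0.524×10⁻³
Commercially pure titanium ranks first.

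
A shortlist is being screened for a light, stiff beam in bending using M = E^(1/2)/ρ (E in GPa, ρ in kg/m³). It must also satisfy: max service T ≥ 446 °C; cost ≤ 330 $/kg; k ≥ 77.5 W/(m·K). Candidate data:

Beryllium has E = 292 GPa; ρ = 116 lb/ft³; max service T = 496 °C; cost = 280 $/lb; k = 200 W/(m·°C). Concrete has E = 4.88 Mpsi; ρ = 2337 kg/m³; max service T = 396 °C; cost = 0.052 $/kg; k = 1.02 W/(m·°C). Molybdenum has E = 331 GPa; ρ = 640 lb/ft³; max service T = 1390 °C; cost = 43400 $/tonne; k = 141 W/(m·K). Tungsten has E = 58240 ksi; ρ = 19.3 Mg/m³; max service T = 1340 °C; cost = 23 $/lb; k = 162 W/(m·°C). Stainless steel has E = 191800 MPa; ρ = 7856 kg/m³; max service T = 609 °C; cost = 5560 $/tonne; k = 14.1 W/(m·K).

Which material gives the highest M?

Screen on constraints: max service T ≥ 446 °C; cost ≤ 330 $/kg; k ≥ 77.5 W/(m·K). Survivors: molybdenum, tungsten.
After converting to SI:
  molybdenum: E = 331.0 GPa, ρ = 10250 kg/m³
  tungsten: E = 401.6 GPa, ρ = 19300 kg/m³
  molybdenum: M = 1.77×10⁻³
  tungsten: M = 1.04×10⁻³
Molybdenum has the largest M.

molybdenum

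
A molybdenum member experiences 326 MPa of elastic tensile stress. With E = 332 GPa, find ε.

ε = σ/E = 326 / 332000 = 9.82×10⁻⁴.

9.82×10⁻⁴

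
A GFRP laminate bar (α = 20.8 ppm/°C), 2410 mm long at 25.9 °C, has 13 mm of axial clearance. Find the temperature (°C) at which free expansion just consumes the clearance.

α·L₀·ΔT = 13.0 mm ⇒ ΔT = 13.0 / (20.8×10⁻⁶ × 2410.0) = 259.3 K.
T = 25.9 + 259.3 = 285.2 °C.

285 °C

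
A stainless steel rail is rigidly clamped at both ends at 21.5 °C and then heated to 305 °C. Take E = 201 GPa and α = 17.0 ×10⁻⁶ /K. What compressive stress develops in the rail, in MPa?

969 MPa

ΔT = 283.5 K. Constrained thermal stress σ = E·α·ΔT = 201.0×10³ MPa × 17.0×10⁻⁶ × 283.5 = 969 MPa (compressive).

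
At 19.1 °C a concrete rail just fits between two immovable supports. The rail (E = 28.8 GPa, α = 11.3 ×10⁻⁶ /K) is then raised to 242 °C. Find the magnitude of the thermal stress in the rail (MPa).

72.5 MPa

ΔT = 222.9 K. Constrained thermal stress σ = E·α·ΔT = 28.80×10³ MPa × 11.3×10⁻⁶ × 222.9 = 72.5 MPa (compressive).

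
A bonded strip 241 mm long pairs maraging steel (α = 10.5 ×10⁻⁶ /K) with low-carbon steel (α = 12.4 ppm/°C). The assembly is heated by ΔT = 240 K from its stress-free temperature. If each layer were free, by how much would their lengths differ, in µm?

110 µm

Δα = |10.5 − 12.4|×10⁻⁶/K = 1.90×10⁻⁶/K.
ΔL_mismatch = Δα·L·ΔT = 1.90×10⁻⁶ × 241.0 mm × 240.0 K = 110 µm.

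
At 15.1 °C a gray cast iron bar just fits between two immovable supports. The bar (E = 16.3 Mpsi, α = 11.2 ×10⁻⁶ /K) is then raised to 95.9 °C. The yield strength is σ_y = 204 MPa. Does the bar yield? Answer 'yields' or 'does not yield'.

does not yield

E = 16.3 Mpsi = 112.4 GPa.
ΔT = 80.80 K. Constrained thermal stress σ = E·α·ΔT = 112.4×10³ MPa × 11.2×10⁻⁶ × 80.80 = 102 MPa (compressive).
Compare to σ_y = 204 MPa: σ < σ_y, so it does not yield.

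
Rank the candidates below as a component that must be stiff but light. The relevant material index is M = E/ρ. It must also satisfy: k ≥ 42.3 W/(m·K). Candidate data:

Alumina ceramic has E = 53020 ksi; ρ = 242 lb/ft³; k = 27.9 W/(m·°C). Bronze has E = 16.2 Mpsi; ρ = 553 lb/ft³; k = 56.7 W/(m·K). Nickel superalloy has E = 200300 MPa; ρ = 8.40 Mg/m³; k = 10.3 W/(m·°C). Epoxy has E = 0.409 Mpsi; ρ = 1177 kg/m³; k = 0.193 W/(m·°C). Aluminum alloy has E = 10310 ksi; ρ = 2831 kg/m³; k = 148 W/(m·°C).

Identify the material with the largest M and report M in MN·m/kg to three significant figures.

Screen on constraints: k ≥ 42.3 W/(m·K). Survivors: bronze, aluminum alloy.
Putting every candidate on a common basis:
  bronze: E = 111.7 GPa, ρ = 8858 kg/m³
  aluminum alloy: E = 71.08 GPa, ρ = 2831 kg/m³
  aluminum alloy: M = 25.1 MN·m/kg
  bronze: M = 12.6 MN·m/kg
Aluminum alloy has the largest M.

aluminum alloy, M = 25.1 MN·m/kg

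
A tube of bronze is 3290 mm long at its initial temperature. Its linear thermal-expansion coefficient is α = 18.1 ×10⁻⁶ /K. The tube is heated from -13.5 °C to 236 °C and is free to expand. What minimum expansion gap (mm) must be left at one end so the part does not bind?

ΔT = 236 − (-13.5) = 249.5 K.
ΔL = α·L₀·ΔT = 18.1×10⁻⁶ × 3290 mm × 249.5 K = 14.9 mm.

14.9 mm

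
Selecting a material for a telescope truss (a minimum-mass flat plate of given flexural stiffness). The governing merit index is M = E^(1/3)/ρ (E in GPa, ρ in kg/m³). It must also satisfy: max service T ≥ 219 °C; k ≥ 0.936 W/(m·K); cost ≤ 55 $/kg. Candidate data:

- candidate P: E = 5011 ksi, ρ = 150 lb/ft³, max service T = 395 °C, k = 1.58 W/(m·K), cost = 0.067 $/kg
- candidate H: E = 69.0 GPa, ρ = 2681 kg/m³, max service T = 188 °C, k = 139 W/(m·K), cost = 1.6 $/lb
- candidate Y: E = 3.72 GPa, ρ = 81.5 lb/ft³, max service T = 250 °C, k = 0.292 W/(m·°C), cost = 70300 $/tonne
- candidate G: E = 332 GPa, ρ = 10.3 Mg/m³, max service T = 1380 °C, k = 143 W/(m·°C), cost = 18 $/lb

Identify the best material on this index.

candidate P

Screen on constraints: max service T ≥ 219 °C; k ≥ 0.936 W/(m·K); cost ≤ 55 $/kg. Survivors: candidate P, candidate G.
In SI units:
  candidate P: E = 34.55 GPa, ρ = 2403 kg/m³
  candidate G: E = 332.0 GPa, ρ = 10300 kg/m³
  candidate P: M = 1.36×10⁻³
  candidate G: M = 0.672×10⁻³
Candidate P ranks first.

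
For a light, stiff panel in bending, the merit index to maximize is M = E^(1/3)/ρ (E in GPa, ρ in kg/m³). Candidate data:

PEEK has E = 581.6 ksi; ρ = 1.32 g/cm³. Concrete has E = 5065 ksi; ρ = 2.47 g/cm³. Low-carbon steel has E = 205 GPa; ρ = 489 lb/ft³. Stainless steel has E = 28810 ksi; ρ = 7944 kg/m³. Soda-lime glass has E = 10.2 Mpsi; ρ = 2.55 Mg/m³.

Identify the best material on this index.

Normalizing units and computing the index:
  PEEK: E = 4.010 GPa, ρ = 1320 kg/m³
  concrete: E = 34.92 GPa, ρ = 2470 kg/m³
  low-carbon steel: E = 205.0 GPa, ρ = 7833 kg/m³
  stainless steel: E = 198.6 GPa, ρ = 7944 kg/m³
  soda-lime glass: E = 70.33 GPa, ρ = 2550 kg/m³
  soda-lime glass: M = 1.62×10⁻³
  concrete: M = 1.32×10⁻³
  PEEK: M = 1.20×10⁻³
  low-carbon steel: M = 0.753×10⁻³
  stainless steel: M = 0.734×10⁻³
Soda-lime glass ranks first.

soda-lime glass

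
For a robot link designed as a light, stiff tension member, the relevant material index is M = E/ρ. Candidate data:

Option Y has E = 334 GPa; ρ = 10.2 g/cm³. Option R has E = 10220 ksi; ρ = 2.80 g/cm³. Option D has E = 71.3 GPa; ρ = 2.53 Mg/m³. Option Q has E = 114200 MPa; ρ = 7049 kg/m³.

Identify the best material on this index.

option Y

Convert each candidate to consistent units, then evaluate M:
  option Y: E = 334.0 GPa, ρ = 10200 kg/m³
  option R: E = 70.46 GPa, ρ = 2800 kg/m³
  option D: E = 71.30 GPa, ρ = 2530 kg/m³
  option Q: E = 114.2 GPa, ρ = 7049 kg/m³
  option Y: M = 32.7 MN·m/kg
  option D: M = 28.2 MN·m/kg
  option R: M = 25.2 MN·m/kg
  option Q: M = 16.2 MN·m/kg
Highest index: option Y.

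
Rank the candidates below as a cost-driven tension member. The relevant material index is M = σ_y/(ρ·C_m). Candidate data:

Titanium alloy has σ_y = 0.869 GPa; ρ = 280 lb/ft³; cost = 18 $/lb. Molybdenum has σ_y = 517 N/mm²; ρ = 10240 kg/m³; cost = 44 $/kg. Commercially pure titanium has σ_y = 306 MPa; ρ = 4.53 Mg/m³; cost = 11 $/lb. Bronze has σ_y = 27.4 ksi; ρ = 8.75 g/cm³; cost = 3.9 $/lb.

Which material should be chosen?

titanium alloy

In SI units:
  titanium alloy: σ_y = 869.0 MPa, ρ = 4485 kg/m³, cost = 39.68 $/kg
  molybdenum: σ_y = 517.0 MPa, ρ = 10240 kg/m³, cost = 44.00 $/kg
  commercially pure titanium: σ_y = 306.0 MPa, ρ = 4530 kg/m³, cost = 24.25 $/kg
  bronze: σ_y = 188.9 MPa, ρ = 8750 kg/m³, cost = 8.598 $/kg
  titanium alloy: M = 4.88 kN·m per $
  commercially pure titanium: M = 2.79 kN·m per $
  bronze: M = 2.51 kN·m per $
  molybdenum: M = 1.15 kN·m per $
The maximum is for titanium alloy.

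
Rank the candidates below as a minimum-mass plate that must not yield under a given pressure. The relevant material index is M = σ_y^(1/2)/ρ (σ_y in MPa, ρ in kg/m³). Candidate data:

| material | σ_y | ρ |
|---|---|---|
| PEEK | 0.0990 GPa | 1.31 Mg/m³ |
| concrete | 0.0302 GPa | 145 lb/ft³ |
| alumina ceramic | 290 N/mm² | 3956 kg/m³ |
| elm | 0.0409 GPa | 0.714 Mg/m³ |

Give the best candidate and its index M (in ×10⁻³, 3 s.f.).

After converting to SI:
  PEEK: σ_y = 99.00 MPa, ρ = 1310 kg/m³
  concrete: σ_y = 30.20 MPa, ρ = 2323 kg/m³
  alumina ceramic: σ_y = 290.0 MPa, ρ = 3956 kg/m³
  elm: σ_y = 40.90 MPa, ρ = 714.0 kg/m³
  elm: M = 8.96×10⁻³
  PEEK: M = 7.60×10⁻³
  alumina ceramic: M = 4.30×10⁻³
  concrete: M = 2.37×10⁻³
Highest index: elm.

elm, M = 8.96×10⁻³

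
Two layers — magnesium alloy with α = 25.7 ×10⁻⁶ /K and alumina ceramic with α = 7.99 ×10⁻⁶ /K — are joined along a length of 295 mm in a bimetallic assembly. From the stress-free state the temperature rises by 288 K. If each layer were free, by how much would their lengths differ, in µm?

1500 µm

Δα = |25.7 − 7.99|×10⁻⁶/K = 17.7×10⁻⁶/K.
ΔL_mismatch = Δα·L·ΔT = 17.7×10⁻⁶ × 295.0 mm × 288.0 K = 1500 µm.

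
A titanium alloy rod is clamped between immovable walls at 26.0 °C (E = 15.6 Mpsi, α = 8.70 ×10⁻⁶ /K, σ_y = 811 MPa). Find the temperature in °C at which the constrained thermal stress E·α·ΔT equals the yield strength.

893 °C

E = 15.6 Mpsi = 107.6 GPa.
E·α·ΔT = 811.0 MPa ⇒ ΔT = 811.0 / (107.6×10³ × 8.70×10⁻⁶) = 866.7 K.
T = 26.0 + 866.7 = 892.7 °C.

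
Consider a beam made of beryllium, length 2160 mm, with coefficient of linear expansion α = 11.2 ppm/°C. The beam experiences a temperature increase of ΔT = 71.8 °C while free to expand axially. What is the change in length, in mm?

1.74 mm

ΔL = α·L₀·ΔT = 11.2×10⁻⁶ × 2160 mm × 71.80 K = 1.74 mm.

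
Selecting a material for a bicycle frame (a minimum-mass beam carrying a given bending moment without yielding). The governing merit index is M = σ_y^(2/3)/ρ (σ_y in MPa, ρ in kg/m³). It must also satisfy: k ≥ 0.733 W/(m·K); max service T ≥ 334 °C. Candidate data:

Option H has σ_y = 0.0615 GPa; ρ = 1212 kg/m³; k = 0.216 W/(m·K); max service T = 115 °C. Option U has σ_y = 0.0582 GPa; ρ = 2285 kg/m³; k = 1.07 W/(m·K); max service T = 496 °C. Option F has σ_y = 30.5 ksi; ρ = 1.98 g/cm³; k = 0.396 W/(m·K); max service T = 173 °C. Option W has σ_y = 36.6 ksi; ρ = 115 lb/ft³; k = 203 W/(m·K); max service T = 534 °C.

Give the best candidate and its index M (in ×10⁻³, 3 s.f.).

Screen on constraints: k ≥ 0.733 W/(m·K); max service T ≥ 334 °C. Survivors: option U, option W.
In SI units:
  option U: σ_y = 58.20 MPa, ρ = 2285 kg/m³
  option W: σ_y = 252.3 MPa, ρ = 1842 kg/m³
  option W: M = 21.7×10⁻³
  option U: M = 6.57×10⁻³
Highest index: option W.

option W, M = 21.7×10⁻³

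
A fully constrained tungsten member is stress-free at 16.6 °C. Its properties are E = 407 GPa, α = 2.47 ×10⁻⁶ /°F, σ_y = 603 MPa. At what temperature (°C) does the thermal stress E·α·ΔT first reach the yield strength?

α = 2.47×10⁻⁶/°F × 9/5 = 4.45×10⁻⁶/K.
E·α·ΔT = 603.0 MPa ⇒ ΔT = 603.0 / (407.0×10³ × 4.45×10⁻⁶) = 333.2 K.
T = 16.6 + 333.2 = 349.8 °C.

350 °C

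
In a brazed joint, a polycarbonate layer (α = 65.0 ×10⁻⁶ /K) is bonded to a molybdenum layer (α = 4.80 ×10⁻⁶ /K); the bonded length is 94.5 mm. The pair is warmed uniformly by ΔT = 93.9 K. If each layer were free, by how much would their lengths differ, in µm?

534 µm

Δα = |65.0 − 4.80|×10⁻⁶/K = 60.2×10⁻⁶/K.
ΔL_mismatch = Δα·L·ΔT = 60.2×10⁻⁶ × 94.5 mm × 93.9 K = 534 µm.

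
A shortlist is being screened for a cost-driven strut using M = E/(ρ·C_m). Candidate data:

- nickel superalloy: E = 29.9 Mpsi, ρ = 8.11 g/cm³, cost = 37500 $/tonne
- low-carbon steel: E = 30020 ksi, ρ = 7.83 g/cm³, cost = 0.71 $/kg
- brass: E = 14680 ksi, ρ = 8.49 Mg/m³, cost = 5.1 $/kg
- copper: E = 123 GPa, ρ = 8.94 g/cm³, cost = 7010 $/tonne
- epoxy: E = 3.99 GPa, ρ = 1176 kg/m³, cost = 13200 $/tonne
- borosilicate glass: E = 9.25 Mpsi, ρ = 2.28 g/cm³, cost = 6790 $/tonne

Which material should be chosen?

low-carbon steel

Convert each candidate to consistent units, then evaluate M:
  nickel superalloy: E = 206.2 GPa, ρ = 8110 kg/m³, cost = 37.50 $/kg
  low-carbon steel: E = 207.0 GPa, ρ = 7830 kg/m³, cost = 0.7100 $/kg
  brass: E = 101.2 GPa, ρ = 8490 kg/m³, cost = 5.100 $/kg
  copper: E = 123.0 GPa, ρ = 8940 kg/m³, cost = 7.010 $/kg
  epoxy: E = 3.990 GPa, ρ = 1176 kg/m³, cost = 13.20 $/kg
  borosilicate glass: E = 63.78 GPa, ρ = 2280 kg/m³, cost = 6.790 $/kg
  low-carbon steel: M = 37.2 MN·m per $
  borosilicate glass: M = 4.12 MN·m per $
  brass: M = 2.34 MN·m per $
  copper: M = 1.96 MN·m per $
  nickel superalloy: M = 0.678 MN·m per $
  epoxy: M = 0.257 MN·m per $
The maximum is for low-carbon steel.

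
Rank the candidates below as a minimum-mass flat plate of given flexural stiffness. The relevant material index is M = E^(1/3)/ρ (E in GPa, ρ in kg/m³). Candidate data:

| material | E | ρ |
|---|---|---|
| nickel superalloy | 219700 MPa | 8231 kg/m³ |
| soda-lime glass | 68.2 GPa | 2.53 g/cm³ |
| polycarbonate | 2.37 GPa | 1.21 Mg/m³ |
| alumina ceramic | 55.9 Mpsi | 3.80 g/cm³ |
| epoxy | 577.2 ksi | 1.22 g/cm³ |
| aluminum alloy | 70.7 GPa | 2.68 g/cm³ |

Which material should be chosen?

Convert each candidate to consistent units, then evaluate M:
  nickel superalloy: E = 219.7 GPa, ρ = 8231 kg/m³
  soda-lime glass: E = 68.20 GPa, ρ = 2530 kg/m³
  polycarbonate: E = 2.370 GPa, ρ = 1210 kg/m³
  alumina ceramic: E = 385.4 GPa, ρ = 3800 kg/m³
  epoxy: E = 3.980 GPa, ρ = 1220 kg/m³
  aluminum alloy: E = 70.70 GPa, ρ = 2680 kg/m³
  alumina ceramic: M = 1.92×10⁻³
  soda-lime glass: M = 1.61×10⁻³
  aluminum alloy: M = 1.54×10⁻³
  epoxy: M = 1.30×10⁻³
  polycarbonate: M = 1.10×10⁻³
  nickel superalloy: M = 0.733×10⁻³
The maximum is for alumina ceramic.

alumina ceramic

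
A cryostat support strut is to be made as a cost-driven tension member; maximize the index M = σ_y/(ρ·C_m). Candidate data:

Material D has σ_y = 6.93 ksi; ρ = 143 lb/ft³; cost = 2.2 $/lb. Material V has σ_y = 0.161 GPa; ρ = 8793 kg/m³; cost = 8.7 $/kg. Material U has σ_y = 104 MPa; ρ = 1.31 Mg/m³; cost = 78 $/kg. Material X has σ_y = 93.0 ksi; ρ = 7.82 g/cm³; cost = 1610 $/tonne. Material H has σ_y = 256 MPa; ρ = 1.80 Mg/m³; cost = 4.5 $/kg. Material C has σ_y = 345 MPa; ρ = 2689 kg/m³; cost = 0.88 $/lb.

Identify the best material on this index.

material C

Convert each candidate to consistent units, then evaluate M:
  material D: σ_y = 47.78 MPa, ρ = 2291 kg/m³, cost = 4.850 $/kg
  material V: σ_y = 161.0 MPa, ρ = 8793 kg/m³, cost = 8.700 $/kg
  material U: σ_y = 104.0 MPa, ρ = 1310 kg/m³, cost = 78.00 $/kg
  material X: σ_y = 641.2 MPa, ρ = 7820 kg/m³, cost = 1.610 $/kg
  material H: σ_y = 256.0 MPa, ρ = 1800 kg/m³, cost = 4.500 $/kg
  material C: σ_y = 345.0 MPa, ρ = 2689 kg/m³, cost = 1.940 $/kg
  material C: M = 66.1 kN·m per $
  material X: M = 50.9 kN·m per $
  material H: M = 31.6 kN·m per $
  material D: M = 4.30 kN·m per $
  material V: M = 2.10 kN·m per $
  material U: M = 1.02 kN·m per $
The maximum is for material C.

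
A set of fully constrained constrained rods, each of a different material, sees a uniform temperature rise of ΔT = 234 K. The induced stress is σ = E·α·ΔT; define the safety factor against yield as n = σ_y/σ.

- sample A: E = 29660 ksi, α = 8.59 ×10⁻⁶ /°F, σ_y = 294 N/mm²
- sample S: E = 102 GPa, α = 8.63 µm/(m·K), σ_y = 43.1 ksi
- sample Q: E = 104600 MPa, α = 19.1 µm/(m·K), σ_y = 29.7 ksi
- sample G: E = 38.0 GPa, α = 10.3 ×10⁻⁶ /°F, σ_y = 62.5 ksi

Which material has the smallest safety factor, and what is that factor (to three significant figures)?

sample A, n = 0.397

Converting E to GPa, α to ×10⁻⁶/K, σ_y to MPa, then σ and n for each:
  sample A: E = 204.5, α = 15.5, σ_y = 294.0 → σ = 740 MPa, n = 0.397
  sample S: E = 102.0, α = 8.63, σ_y = 297.2 → σ = 206 MPa, n = 1.44
  sample Q: E = 104.6, α = 19.1, σ_y = 204.8 → σ = 467 MPa, n = 0.438
  sample G: E = 38.00, α = 18.5, σ_y = 430.9 → σ = 165 MPa, n = 2.61
Smallest n: sample A with n = 0.397.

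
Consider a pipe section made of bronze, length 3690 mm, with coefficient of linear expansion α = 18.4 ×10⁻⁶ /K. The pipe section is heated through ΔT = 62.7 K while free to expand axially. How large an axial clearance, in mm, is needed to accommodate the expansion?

ΔL = α·L₀·ΔT = 18.4×10⁻⁶ × 3690 mm × 62.70 K = 4.26 mm.

4.26 mm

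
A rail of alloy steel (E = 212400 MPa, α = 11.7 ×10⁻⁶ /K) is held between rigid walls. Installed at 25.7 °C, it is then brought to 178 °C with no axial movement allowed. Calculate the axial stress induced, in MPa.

378 MPa

E = 212400 MPa = 212.4 GPa.
ΔT = 152.3 K. Constrained thermal stress σ = E·α·ΔT = 212.4×10³ MPa × 11.7×10⁻⁶ × 152.3 = 378 MPa (compressive).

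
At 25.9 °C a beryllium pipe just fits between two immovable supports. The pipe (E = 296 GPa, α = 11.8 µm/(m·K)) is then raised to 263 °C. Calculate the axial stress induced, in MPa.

ΔT = 237.1 K. Constrained thermal stress σ = E·α·ΔT = 296.0×10³ MPa × 11.8×10⁻⁶ × 237.1 = 828 MPa (compressive).

828 MPa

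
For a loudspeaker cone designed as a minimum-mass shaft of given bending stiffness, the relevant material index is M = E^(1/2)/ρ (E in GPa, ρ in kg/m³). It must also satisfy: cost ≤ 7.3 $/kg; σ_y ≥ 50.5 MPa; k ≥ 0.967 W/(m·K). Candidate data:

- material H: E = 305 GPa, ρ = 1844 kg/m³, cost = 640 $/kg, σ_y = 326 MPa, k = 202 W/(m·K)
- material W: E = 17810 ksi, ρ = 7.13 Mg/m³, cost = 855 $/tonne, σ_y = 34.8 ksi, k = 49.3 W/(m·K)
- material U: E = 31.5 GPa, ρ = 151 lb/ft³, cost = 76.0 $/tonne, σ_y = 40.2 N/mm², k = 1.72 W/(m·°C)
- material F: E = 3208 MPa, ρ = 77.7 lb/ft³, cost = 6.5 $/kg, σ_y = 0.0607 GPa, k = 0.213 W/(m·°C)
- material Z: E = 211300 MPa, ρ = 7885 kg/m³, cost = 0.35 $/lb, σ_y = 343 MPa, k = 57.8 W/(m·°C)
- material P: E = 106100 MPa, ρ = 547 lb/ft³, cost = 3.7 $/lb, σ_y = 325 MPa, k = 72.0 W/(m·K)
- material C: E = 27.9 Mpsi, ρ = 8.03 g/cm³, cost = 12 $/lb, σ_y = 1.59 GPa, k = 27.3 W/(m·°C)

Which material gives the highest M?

material Z

Screen on constraints: cost ≤ 7.3 $/kg; σ_y ≥ 50.5 MPa; k ≥ 0.967 W/(m·K). Survivors: material W, material Z.
After converting to SI:
  material W: E = 122.8 GPa, ρ = 7130 kg/m³
  material Z: E = 211.3 GPa, ρ = 7885 kg/m³
  material Z: M = 1.84×10⁻³
  material W: M = 1.55×10⁻³
Material Z ranks first.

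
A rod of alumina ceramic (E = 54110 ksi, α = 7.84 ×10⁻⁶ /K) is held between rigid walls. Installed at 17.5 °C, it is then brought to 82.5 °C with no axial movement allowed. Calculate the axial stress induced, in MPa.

E = 54110 ksi = 373.1 GPa.
ΔT = 65.00 K. Constrained thermal stress σ = E·α·ΔT = 373.1×10³ MPa × 7.84×10⁻⁶ × 65.00 = 190 MPa (compressive).

190 MPa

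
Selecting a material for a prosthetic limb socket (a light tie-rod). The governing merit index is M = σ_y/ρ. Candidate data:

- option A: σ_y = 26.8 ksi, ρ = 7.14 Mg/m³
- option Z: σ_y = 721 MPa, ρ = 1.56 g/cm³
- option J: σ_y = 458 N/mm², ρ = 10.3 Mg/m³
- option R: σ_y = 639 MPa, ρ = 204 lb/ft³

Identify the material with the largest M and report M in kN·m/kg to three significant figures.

option Z, M = 462 kN·m/kg

After converting to SI:
  option A: σ_y = 184.8 MPa, ρ = 7140 kg/m³
  option Z: σ_y = 721.0 MPa, ρ = 1560 kg/m³
  option J: σ_y = 458.0 MPa, ρ = 10300 kg/m³
  option R: σ_y = 639.0 MPa, ρ = 3268 kg/m³
  option Z: M = 462 kN·m/kg
  option R: M = 196 kN·m/kg
  option J: M = 44.5 kN·m/kg
  option A: M = 25.9 kN·m/kg
Highest index: option Z.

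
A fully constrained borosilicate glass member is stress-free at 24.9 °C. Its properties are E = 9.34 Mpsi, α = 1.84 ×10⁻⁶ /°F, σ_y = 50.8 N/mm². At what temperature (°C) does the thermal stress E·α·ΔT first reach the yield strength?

263 °C

E = 9.34 Mpsi = 64.40 GPa.
α = 1.84×10⁻⁶/°F × 9/5 = 3.31×10⁻⁶/K.
σ_y = 50.8 N/mm² = 50.80 MPa.
E·α·ΔT = 50.80 MPa ⇒ ΔT = 50.80 / (64.40×10³ × 3.31×10⁻⁶) = 238.2 K.
T = 24.9 + 238.2 = 263.1 °C.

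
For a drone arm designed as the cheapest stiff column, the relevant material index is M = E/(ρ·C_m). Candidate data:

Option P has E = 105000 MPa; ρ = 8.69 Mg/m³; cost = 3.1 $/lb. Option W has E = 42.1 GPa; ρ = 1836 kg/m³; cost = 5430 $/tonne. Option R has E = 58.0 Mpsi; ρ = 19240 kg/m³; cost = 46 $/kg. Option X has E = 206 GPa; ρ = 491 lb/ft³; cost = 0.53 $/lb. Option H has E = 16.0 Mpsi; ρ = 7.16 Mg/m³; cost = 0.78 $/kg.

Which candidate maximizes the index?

In SI units:
  option P: E = 105.0 GPa, ρ = 8690 kg/m³, cost = 6.834 $/kg
  option W: E = 42.10 GPa, ρ = 1836 kg/m³, cost = 5.430 $/kg
  option R: E = 399.9 GPa, ρ = 19240 kg/m³, cost = 46.00 $/kg
  option X: E = 206.0 GPa, ρ = 7865 kg/m³, cost = 1.168 $/kg
  option H: E = 110.3 GPa, ρ = 7160 kg/m³, cost = 0.7800 $/kg
  option X: M = 22.4 MN·m per $
  option H: M = 19.8 MN·m per $
  option W: M = 4.22 MN·m per $
  option P: M = 1.77 MN·m per $
  option R: M = 0.452 MN·m per $
Option X ranks first.

option X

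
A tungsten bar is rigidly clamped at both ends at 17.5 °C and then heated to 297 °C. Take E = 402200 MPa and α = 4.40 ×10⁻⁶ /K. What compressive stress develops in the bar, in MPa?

E = 402200 MPa = 402.2 GPa.
ΔT = 279.5 K. Constrained thermal stress σ = E·α·ΔT = 402.2×10³ MPa × 4.40×10⁻⁶ × 279.5 = 495 MPa (compressive).

495 MPa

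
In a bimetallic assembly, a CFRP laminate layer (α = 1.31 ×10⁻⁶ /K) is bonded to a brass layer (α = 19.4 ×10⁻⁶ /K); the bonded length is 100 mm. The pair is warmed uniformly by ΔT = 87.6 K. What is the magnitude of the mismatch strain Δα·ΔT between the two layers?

Δα = |1.31 − 19.4|×10⁻⁶/K = 18.1×10⁻⁶/K.
Mismatch strain = Δα·ΔT = 18.1×10⁻⁶ × 87.6 = 1.58×10⁻³.

1.58×10⁻³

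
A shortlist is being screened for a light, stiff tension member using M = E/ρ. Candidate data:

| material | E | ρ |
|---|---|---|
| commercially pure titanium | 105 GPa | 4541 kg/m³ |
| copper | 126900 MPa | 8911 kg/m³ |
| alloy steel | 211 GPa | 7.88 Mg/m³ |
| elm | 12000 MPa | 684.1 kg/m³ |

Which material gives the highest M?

In SI units:
  commercially pure titanium: E = 105.0 GPa, ρ = 4541 kg/m³
  copper: E = 126.9 GPa, ρ = 8911 kg/m³
  alloy steel: E = 211.0 GPa, ρ = 7880 kg/m³
  elm: E = 12.00 GPa, ρ = 684.1 kg/m³
  alloy steel: M = 26.8 MN·m/kg
  commercially pure titanium: M = 23.1 MN·m/kg
  elm: M = 17.5 MN·m/kg
  copper: M = 14.2 MN·m/kg
Alloy steel has the largest M.

alloy steel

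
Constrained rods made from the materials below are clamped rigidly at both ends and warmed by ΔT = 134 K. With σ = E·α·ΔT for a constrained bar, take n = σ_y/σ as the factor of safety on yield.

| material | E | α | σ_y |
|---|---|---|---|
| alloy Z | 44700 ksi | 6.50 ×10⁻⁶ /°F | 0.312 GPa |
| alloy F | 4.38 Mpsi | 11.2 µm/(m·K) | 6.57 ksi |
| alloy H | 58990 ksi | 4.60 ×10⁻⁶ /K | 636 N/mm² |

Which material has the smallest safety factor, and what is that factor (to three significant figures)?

alloy Z, n = 0.646

Per material, after unit conversion:
  alloy Z: E = 308.2, α = 11.7, σ_y = 312.0 → σ = 483 MPa, n = 0.646
  alloy F: E = 30.20, α = 11.2, σ_y = 45.30 → σ = 45.3 MPa, n = 0.999
  alloy H: E = 406.7, α = 4.60, σ_y = 636.0 → σ = 251 MPa, n = 2.54
Smallest n: alloy Z with n = 0.646.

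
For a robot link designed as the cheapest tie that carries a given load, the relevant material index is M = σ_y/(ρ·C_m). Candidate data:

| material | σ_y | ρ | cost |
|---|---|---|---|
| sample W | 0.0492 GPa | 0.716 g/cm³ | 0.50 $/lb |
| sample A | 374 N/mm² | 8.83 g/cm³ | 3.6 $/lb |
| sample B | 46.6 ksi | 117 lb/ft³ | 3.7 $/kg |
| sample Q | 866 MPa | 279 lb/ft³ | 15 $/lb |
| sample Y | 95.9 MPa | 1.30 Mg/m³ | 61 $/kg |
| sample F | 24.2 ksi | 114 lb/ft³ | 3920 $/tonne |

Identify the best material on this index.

sample W

Normalizing units and computing the index:
  sample W: σ_y = 49.20 MPa, ρ = 716.0 kg/m³, cost = 1.102 $/kg
  sample A: σ_y = 374.0 MPa, ρ = 8830 kg/m³, cost = 7.937 $/kg
  sample B: σ_y = 321.3 MPa, ρ = 1874 kg/m³, cost = 3.700 $/kg
  sample Q: σ_y = 866.0 MPa, ρ = 4469 kg/m³, cost = 33.07 $/kg
  sample Y: σ_y = 95.90 MPa, ρ = 1300 kg/m³, cost = 61.00 $/kg
  sample F: σ_y = 166.9 MPa, ρ = 1826 kg/m³, cost = 3.920 $/kg
  sample W: M = 62.3 kN·m per $
  sample B: M = 46.3 kN·m per $
  sample F: M = 23.3 kN·m per $
  sample Q: M = 5.86 kN·m per $
  sample A: M = 5.34 kN·m per $
  sample Y: M = 1.21 kN·m per $
Sample W has the largest M.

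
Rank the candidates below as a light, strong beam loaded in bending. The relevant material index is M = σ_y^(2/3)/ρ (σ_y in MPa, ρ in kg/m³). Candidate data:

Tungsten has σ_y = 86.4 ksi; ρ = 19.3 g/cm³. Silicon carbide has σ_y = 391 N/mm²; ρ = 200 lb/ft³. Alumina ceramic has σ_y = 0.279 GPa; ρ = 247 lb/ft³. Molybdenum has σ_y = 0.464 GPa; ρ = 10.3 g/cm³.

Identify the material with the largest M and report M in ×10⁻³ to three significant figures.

In SI units:
  tungsten: σ_y = 595.7 MPa, ρ = 19300 kg/m³
  silicon carbide: σ_y = 391.0 MPa, ρ = 3204 kg/m³
  alumina ceramic: σ_y = 279.0 MPa, ρ = 3957 kg/m³
  molybdenum: σ_y = 464.0 MPa, ρ = 10300 kg/m³
  silicon carbide: M = 16.7×10⁻³
  alumina ceramic: M = 10.8×10⁻³
  molybdenum: M = 5.82×10⁻³
  tungsten: M = 3.67×10⁻³
Silicon carbide ranks first.

silicon carbide, M = 16.7×10⁻³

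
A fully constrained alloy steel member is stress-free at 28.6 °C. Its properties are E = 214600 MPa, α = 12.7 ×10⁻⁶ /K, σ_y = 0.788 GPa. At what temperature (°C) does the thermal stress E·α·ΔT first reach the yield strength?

318 °C

E = 214600 MPa = 214.6 GPa.
σ_y = 0.788 GPa = 788.0 MPa.
E·α·ΔT = 788.0 MPa ⇒ ΔT = 788.0 / (214.6×10³ × 12.7×10⁻⁶) = 289.1 K.
T = 28.6 + 289.1 = 317.7 °C.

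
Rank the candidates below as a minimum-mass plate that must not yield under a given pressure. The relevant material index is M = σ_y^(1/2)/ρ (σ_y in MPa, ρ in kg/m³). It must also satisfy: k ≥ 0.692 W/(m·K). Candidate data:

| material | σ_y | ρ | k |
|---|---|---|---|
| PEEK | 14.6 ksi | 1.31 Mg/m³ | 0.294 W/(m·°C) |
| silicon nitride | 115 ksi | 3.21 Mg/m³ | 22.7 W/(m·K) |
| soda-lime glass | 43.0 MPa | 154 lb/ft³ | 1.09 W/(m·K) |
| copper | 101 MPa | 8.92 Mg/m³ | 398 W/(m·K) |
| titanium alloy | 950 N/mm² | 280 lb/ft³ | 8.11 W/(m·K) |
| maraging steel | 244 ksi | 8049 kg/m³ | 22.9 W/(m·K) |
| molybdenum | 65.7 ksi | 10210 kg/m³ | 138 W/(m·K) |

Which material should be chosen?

Screen on constraints: k ≥ 0.692 W/(m·K). Survivors: silicon nitride, soda-lime glass, copper, titanium alloy, maraging steel, molybdenum.
In SI units:
  silicon nitride: σ_y = 792.9 MPa, ρ = 3210 kg/m³
  soda-lime glass: σ_y = 43.00 MPa, ρ = 2467 kg/m³
  copper: σ_y = 101.0 MPa, ρ = 8920 kg/m³
  titanium alloy: σ_y = 950.0 MPa, ρ = 4485 kg/m³
  maraging steel: σ_y = 1682 MPa, ρ = 8049 kg/m³
  molybdenum: σ_y = 453.0 MPa, ρ = 10210 kg/m³
  silicon nitride: M = 8.77×10⁻³
  titanium alloy: M = 6.87×10⁻³
  maraging steel: M = 5.10×10⁻³
  soda-lime glass: M = 2.66×10⁻³
  molybdenum: M = 2.08×10⁻³
  copper: M = 1.13×10⁻³
The maximum is for silicon nitride.

silicon nitride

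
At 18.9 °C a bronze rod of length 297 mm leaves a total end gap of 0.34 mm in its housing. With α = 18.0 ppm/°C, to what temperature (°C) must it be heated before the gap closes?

α·L₀·ΔT = 0.34 mm ⇒ ΔT = 0.34 / (18.0×10⁻⁶ × 297.0) = 63.60 K.
T = 18.9 + 63.60 = 82.50 °C.

82.5 °C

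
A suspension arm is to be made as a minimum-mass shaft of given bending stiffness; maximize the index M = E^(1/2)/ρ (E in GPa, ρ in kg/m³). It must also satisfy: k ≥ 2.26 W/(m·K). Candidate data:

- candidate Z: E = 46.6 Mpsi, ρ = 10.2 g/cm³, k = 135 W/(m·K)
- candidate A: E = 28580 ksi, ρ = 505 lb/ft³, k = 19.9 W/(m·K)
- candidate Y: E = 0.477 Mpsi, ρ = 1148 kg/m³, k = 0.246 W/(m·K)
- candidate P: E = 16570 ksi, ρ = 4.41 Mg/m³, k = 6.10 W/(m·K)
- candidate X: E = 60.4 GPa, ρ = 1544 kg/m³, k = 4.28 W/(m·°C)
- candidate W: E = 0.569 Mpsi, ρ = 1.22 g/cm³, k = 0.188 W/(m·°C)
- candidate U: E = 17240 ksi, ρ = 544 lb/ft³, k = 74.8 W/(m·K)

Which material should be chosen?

Screen on constraints: k ≥ 2.26 W/(m·K). Survivors: candidate Z, candidate A, candidate P, candidate X, candidate U.
Putting every candidate on a common basis:
  candidate Z: E = 321.3 GPa, ρ = 10200 kg/m³
  candidate A: E = 197.1 GPa, ρ = 8089 kg/m³
  candidate P: E = 114.2 GPa, ρ = 4410 kg/m³
  candidate X: E = 60.40 GPa, ρ = 1544 kg/m³
  candidate U: E = 118.9 GPa, ρ = 8714 kg/m³
  candidate X: M = 5.03×10⁻³
  candidate P: M = 2.42×10⁻³
  candidate Z: M = 1.76×10⁻³
  candidate A: M = 1.74×10⁻³
  candidate U: M = 1.25×10⁻³
Highest index: candidate X.

candidate X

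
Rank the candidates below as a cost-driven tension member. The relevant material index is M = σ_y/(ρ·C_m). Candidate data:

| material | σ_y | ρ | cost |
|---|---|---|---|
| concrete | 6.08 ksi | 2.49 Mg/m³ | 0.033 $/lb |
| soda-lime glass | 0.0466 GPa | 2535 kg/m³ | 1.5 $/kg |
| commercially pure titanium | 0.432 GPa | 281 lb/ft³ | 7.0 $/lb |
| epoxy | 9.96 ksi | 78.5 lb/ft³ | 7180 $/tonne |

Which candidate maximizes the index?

Putting every candidate on a common basis:
  concrete: σ_y = 41.92 MPa, ρ = 2490 kg/m³, cost = 0.07275 $/kg
  soda-lime glass: σ_y = 46.60 MPa, ρ = 2535 kg/m³, cost = 1.500 $/kg
  commercially pure titanium: σ_y = 432.0 MPa, ρ = 4501 kg/m³, cost = 15.43 $/kg
  epoxy: σ_y = 68.67 MPa, ρ = 1257 kg/m³, cost = 7.180 $/kg
  concrete: M = 231 kN·m per $
  soda-lime glass: M = 12.3 kN·m per $
  epoxy: M = 7.61 kN·m per $
  commercially pure titanium: M = 6.22 kN·m per $
Concrete ranks first.

concrete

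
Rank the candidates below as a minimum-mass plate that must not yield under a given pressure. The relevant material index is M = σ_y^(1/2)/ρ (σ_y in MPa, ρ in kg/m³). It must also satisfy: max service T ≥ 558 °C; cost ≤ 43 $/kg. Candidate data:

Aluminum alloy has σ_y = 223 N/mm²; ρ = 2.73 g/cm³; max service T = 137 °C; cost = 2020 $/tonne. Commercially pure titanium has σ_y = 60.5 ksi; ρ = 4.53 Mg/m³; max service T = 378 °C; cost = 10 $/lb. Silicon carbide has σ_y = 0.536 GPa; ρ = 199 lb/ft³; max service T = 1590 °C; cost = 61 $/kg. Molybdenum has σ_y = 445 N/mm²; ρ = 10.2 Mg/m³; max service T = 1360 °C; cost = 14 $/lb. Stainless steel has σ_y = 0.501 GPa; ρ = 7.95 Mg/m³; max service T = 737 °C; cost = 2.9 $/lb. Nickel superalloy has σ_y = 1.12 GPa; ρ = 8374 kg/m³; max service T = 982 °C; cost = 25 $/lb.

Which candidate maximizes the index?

Screen on constraints: max service T ≥ 558 °C; cost ≤ 43 $/kg. Survivors: molybdenum, stainless steel.
Putting every candidate on a common basis:
  molybdenum: σ_y = 445.0 MPa, ρ = 10200 kg/m³
  stainless steel: σ_y = 501.0 MPa, ρ = 7950 kg/m³
  stainless steel: M = 2.82×10⁻³
  molybdenum: M = 2.07×10⁻³
Highest index: stainless steel.

stainless steel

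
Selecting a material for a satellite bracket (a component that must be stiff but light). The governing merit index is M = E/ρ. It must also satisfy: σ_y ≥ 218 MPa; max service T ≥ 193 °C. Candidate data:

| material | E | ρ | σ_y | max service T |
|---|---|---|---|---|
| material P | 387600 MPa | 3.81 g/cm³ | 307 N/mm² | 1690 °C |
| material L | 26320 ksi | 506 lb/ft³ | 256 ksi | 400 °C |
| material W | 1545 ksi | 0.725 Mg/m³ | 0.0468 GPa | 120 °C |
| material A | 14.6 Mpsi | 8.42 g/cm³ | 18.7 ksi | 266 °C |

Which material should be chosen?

Screen on constraints: σ_y ≥ 218 MPa; max service T ≥ 193 °C. Survivors: material P, material L.
Putting every candidate on a common basis:
  material P: E = 387.6 GPa, ρ = 3810 kg/m³
  material L: E = 181.5 GPa, ρ = 8105 kg/m³
  material P: M = 102 MN·m/kg
  material L: M = 22.4 MN·m/kg
Highest index: material P.

material P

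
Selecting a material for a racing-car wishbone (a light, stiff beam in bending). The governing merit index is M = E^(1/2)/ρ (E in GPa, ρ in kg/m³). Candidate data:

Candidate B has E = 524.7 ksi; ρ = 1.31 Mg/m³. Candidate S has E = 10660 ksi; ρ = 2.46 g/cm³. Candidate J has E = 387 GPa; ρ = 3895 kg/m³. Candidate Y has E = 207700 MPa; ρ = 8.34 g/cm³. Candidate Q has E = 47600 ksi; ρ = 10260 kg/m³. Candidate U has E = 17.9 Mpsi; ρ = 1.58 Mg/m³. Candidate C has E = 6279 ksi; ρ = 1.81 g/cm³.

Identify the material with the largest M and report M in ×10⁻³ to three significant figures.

Normalizing units and computing the index:
  candidate B: E = 3.618 GPa, ρ = 1310 kg/m³
  candidate S: E = 73.50 GPa, ρ = 2460 kg/m³
  candidate J: E = 387.0 GPa, ρ = 3895 kg/m³
  candidate Y: E = 207.7 GPa, ρ = 8340 kg/m³
  candidate Q: E = 328.2 GPa, ρ = 10260 kg/m³
  candidate U: E = 123.4 GPa, ρ = 1580 kg/m³
  candidate C: E = 43.29 GPa, ρ = 1810 kg/m³
  candidate U: M = 7.03×10⁻³
  candidate J: M = 5.05×10⁻³
  candidate C: M = 3.64×10⁻³
  candidate S: M = 3.49×10⁻³
  candidate Q: M = 1.77×10⁻³
  candidate Y: M = 1.73×10⁻³
  candidate B: M = 1.45×10⁻³
Candidate U has the largest M.

candidate U, M = 7.03×10⁻³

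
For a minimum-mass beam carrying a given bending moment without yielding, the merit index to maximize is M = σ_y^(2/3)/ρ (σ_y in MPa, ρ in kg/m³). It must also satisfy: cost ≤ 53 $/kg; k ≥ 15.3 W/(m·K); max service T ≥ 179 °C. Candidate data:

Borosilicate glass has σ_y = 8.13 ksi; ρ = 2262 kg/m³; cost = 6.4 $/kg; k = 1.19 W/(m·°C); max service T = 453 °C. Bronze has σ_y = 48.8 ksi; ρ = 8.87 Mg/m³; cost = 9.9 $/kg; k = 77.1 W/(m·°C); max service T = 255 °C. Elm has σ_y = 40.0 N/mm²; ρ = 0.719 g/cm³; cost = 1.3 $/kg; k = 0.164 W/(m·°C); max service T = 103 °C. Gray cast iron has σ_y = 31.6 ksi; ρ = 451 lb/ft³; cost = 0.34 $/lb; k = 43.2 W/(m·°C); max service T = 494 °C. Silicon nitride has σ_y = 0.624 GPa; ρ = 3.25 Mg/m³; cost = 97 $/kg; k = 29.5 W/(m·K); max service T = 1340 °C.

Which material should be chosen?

Screen on constraints: cost ≤ 53 $/kg; k ≥ 15.3 W/(m·K); max service T ≥ 179 °C. Survivors: bronze, gray cast iron.
In SI units:
  bronze: σ_y = 336.5 MPa, ρ = 8870 kg/m³
  gray cast iron: σ_y = 217.9 MPa, ρ = 7224 kg/m³
  bronze: M = 5.45×10⁻³
  gray cast iron: M = 5.01×10⁻³
Bronze ranks first.

bronze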